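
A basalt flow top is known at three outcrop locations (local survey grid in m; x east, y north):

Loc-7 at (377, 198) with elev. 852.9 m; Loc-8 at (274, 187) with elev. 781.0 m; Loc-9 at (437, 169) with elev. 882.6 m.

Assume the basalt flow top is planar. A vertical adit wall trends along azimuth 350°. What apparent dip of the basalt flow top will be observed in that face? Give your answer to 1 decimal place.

12.6°

Let the plane be z = a·x + b·y + c.
Loc-8−Loc-7: −103a − 11b = −71.9;  Loc-9−Loc-7: 60a − 29b = 29.7.
Solving gives a = 0.66131, b = 0.34409.
Unit vector along 350° is (sin 350°, cos 350°) = (-0.1736, 0.9848).
Slope in that direction = a·(-0.1736) + b·(0.9848) = 0.22403.
Apparent dip = arctan|0.22403| = 12.6° (true dip is 36.7°, so apparent ≤ true as expected).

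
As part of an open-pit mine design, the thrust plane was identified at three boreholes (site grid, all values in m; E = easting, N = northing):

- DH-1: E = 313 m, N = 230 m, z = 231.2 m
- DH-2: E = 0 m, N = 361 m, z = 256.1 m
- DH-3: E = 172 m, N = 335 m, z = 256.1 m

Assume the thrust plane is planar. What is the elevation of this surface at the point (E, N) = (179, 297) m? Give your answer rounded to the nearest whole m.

Two edge vectors: DH-1→DH-2 = (-313, 131, 24.9), DH-1→DH-3 = (-141, 105, 24.9).
Normal n = (DH-1→DH-2) × (DH-1→DH-3) = (647.4, 4282.8, -14394).
So ∂z/∂E = −n_x/n_z = 0.04498 and ∂z/∂N = −n_y/n_z = 0.29754.
Intercept c from DH-1: 231.2 − 14.08 − 68.43 = 148.69.
At (179, 297): z = 8.1 + 88.4 + 148.69 = 245.1 m.

245 m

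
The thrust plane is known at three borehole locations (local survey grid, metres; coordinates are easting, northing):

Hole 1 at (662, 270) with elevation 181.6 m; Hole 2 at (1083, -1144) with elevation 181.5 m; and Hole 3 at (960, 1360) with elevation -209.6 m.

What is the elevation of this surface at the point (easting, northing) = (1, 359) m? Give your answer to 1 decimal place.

580.4 m

Let the plane be z = a·easting + b·northing + c.
Hole 2−Hole 1: 421a − 1414b = −0.1;  Hole 3−Hole 1: 298a + 1090b = −391.2.
Solving gives a = −0.628524, b = −0.187064.
Then c = 181.6 − a·662 − b·270 = 648.19.
At (1, 359): z = −0.6 − 67.2 + 648.19 = 580.4 m.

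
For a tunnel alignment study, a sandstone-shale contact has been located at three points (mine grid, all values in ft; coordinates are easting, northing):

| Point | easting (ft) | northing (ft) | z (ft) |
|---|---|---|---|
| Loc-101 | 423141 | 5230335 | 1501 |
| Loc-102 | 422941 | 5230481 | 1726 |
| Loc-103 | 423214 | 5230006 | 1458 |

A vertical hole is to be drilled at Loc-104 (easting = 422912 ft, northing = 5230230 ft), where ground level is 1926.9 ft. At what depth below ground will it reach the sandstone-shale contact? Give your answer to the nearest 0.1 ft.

Two edge vectors: Loc-101→Loc-102 = (-200, 146, 225), Loc-101→Loc-103 = (73, -329, -43).
Normal n = (Loc-101→Loc-102) × (Loc-101→Loc-103) = (67747, 7825, 55142).
So ∂z/∂easting = −n_x/n_z = −1.228591636 and ∂z/∂northing = −n_y/n_z = −0.141906351.
Intercept c from Loc-101: 1501 + 519867.49 + 742217.75 = 1263586.25.
At (422912, 5230230): z_contact = −519586.15 − 742202.85 + 1263586.25 = 1797.25 ft.
Depth below ground = 1926.9 − 1797.25 = 129.7 ft.

129.7 ft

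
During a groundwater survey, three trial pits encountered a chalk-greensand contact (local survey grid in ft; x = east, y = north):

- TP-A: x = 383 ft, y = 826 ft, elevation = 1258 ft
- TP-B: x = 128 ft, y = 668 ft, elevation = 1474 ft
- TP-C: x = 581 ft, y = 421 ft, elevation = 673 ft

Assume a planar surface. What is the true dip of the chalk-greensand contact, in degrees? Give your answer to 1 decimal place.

Let the plane be z = a·x + b·y + c.
TP-B−TP-A: −255a − 158b = 216;  TP-C−TP-A: 198a − 405b = −585.
Solving gives a = −1.33703, b = 0.79078.
Gradient magnitude |∇z| = √(a² + b²) = √(1.78766 + 0.62534) = 1.55338.
True dip = arctan(1.55338) = 57.2°, dipping toward ESE (azimuth ≈ 121°).

57.2°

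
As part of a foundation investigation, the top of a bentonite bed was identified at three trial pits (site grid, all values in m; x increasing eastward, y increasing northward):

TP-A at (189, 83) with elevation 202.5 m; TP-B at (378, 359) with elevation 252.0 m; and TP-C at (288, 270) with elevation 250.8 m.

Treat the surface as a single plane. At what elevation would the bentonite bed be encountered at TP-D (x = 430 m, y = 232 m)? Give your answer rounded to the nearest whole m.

159 m

Let the plane be z = a·x + b·y + c.
TP-B−TP-A: 189a + 276b = 49.5;  TP-C−TP-A: 99a + 187b = 48.3.
Solving gives a = −0.50808, b = 0.52727.
Then c = 202.5 − a·189 − b·83 = 254.76.
At (430, 232): z = −218.5 + 122.3 + 254.76 = 158.6 m.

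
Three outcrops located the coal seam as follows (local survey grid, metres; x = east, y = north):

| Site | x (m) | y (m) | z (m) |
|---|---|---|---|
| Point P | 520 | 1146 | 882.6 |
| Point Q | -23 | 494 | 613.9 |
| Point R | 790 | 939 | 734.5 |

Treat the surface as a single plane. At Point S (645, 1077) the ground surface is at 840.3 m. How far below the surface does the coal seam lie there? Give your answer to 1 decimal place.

12.0 m

Two edge vectors: Point P→Point Q = (-543, -652, -268.7), Point P→Point R = (270, -207, -148.1).
Normal n = (Point P→Point Q) × (Point P→Point R) = (40940.3, -152967.3, 288441).
So ∂z/∂x = −n_x/n_z = −0.141936 and ∂z/∂y = −n_y/n_z = 0.530324.
Intercept c from Point P: 882.6 + 73.81 − 607.75 = 348.66.
At (645, 1077): z_contact = −91.55 + 571.16 + 348.66 = 828.27 m.
Depth below ground = 840.3 − 828.27 = 12.0 m.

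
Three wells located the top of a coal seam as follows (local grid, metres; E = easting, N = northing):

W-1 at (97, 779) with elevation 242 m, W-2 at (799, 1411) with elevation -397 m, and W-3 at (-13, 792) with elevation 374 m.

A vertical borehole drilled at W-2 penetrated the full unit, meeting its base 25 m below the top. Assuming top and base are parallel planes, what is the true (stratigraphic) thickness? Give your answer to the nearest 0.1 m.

16.0 m

Two edge vectors: W-1→W-2 = (702, 632, -639), W-1→W-3 = (-110, 13, 132).
Normal n = (W-1→W-2) × (W-1→W-3) = (91731, -22374, 78646).
So ∂z/∂E = −n_x/n_z = −1.16638 and ∂z/∂N = −n_y/n_z = 0.28449.
|∇z| = √(a²+b²) = 1.20057, so dip δ = arctan(1.20057) = 50.21°.
True thickness = vertical thickness × cos δ = 25 × cos 50.21° = 16.0 m.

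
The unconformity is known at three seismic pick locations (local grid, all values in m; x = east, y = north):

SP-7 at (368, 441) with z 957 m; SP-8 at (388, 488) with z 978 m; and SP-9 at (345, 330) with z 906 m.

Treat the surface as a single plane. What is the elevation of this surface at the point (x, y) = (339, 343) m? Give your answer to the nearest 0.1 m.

912.5 m

Two edge vectors: SP-7→SP-8 = (20, 47, 21), SP-7→SP-9 = (-23, -111, -51).
Normal n = (SP-7→SP-8) × (SP-7→SP-9) = (-66, 537, -1139).
So ∂z/∂x = −n_x/n_z = −0.05795 and ∂z/∂y = −n_y/n_z = 0.47147.
Intercept c from SP-7: 957 + 21.32 − 207.92 = 770.41.
At (339, 343): z = −19.6 + 161.7 + 770.41 = 912.5 m.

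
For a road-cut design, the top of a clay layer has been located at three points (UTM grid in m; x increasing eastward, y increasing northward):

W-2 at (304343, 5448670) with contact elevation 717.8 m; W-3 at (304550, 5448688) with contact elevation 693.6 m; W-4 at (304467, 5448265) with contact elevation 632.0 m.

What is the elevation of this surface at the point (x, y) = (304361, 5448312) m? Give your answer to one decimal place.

Let the plane be z = a·x + b·y + c.
W-3−W-2: 207a + 18b = −24.2;  W-4−W-2: 124a − 405b = −85.8.
Solving gives a = −0.131820558, b = 0.171491977.
Then c = 717.8 − a·304343 − b·5448670 = −893566.73.
At (304361, 5448312): z = −40121.0 + 934341.8 − 893566.73 = 654.0 m.

654.0 m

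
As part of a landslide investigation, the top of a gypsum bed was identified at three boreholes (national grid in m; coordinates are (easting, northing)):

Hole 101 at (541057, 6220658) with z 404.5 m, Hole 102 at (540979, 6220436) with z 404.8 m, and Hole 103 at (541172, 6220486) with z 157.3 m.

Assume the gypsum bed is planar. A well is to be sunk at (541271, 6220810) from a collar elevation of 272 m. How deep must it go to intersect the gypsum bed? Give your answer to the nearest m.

Let the plane be z = a·E + b·N + c.
Hole 102−Hole 101: −78a − 222b = 0.3;  Hole 103−Hole 101: 115a − 172b = −247.2.
Solving gives a = −1.41041442, b = 0.49419966.
Then c = 404.5 − a·541057 − b·6220658 = −2310727.98.
At (541271, 6220810): z_contact = −763416.4 + 3074322.2 − 2310727.98 = 177.8 m.
Depth below ground = 272 − 177.8 = 94 m.

94 m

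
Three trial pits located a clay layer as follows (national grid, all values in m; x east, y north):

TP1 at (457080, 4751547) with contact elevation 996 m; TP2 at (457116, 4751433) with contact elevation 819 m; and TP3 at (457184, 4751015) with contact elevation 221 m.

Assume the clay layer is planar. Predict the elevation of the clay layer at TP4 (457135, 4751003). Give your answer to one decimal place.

Let the plane be z = a·x + b·y + c.
TP2−TP1: 36a − 114b = −177;  TP3−TP1: 104a − 532b = −775.
Solving gives a = −0.796875000, b = 1.300986842.
Then c = 996 − a·457080 − b·4751547 = −5816468.50.
At (457135, 4751003): z = −364279.5 + 6180992.4 − 5816468.50 = 244.4 m.

244.4 m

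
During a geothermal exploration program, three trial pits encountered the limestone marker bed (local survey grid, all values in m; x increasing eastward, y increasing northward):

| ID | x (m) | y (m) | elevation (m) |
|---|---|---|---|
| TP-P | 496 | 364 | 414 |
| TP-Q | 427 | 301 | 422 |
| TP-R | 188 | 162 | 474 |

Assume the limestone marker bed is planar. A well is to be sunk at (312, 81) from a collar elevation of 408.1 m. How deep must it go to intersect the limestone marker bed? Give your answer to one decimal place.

Let the plane be z = a·x + b·y + c.
TP-Q−TP-P: −69a − 63b = 8;  TP-R−TP-P: −308a − 202b = 60.
Solving gives a = −0.39590, b = 0.30662.
Then c = 414 − a·496 − b·364 = 498.76.
At (312, 81): z_contact = −123.52 + 24.84 + 498.76 = 400.07 m.
Depth below ground = 408.1 − 400.07 = 8.0 m.

8.0 m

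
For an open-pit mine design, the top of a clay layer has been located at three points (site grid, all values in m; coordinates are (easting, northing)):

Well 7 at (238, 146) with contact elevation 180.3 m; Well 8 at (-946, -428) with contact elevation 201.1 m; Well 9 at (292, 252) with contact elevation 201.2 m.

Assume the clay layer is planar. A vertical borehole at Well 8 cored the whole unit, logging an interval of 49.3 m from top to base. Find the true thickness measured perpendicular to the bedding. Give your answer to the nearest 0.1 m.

47.1 m

Let the plane be z = a·E + b·N + c.
Well 8−Well 7: −1184a − 574b = 20.8;  Well 9−Well 7: 54a + 106b = 20.9.
Solving gives a = −0.15027, b = 0.27372.
|∇z| = √(a²+b²) = 0.31225, so dip δ = arctan(0.31225) = 17.34°.
True thickness = vertical thickness × cos δ = 49.3 × cos 17.34° = 47.1 m.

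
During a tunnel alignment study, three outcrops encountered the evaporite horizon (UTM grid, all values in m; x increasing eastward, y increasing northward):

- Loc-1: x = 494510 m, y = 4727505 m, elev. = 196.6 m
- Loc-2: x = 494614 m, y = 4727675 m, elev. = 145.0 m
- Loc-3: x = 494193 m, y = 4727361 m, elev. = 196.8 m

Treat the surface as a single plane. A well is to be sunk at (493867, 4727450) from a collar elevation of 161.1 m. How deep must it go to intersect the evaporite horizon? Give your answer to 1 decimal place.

Two edge vectors: Loc-1→Loc-2 = (104, 170, -51.6), Loc-1→Loc-3 = (-317, -144, 0.2).
Normal n = (Loc-1→Loc-2) × (Loc-1→Loc-3) = (-7396.4, 16336.4, 38914).
So ∂z/∂x = −n_x/n_z = 0.190070412 and ∂z/∂y = −n_y/n_z = −0.419807781.
Intercept c from Loc-1: 196.6 − 93991.72 + 1984643.38 = 1890848.27.
At (493867, 4727450): z_contact = 93869.50 − 1984620.30 + 1890848.27 = 97.47 m.
Depth below ground = 161.1 − 97.47 = 63.6 m.

63.6 m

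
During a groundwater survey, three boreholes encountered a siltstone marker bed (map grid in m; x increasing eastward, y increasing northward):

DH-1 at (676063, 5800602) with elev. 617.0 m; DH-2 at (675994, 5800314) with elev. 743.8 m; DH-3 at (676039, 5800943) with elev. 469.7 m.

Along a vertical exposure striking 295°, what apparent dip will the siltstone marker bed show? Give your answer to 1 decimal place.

Let the plane be z = a·x + b·y + c.
DH-2−DH-1: −69a − 288b = 126.8;  DH-3−DH-1: −24a + 341b = −147.3.
Solving gives a = −0.02682, b = −0.43385.
Unit vector along 295° is (sin 295°, cos 295°) = (-0.9063, 0.4226).
Slope in that direction = a·(-0.9063) + b·(0.4226) = −0.15905.
Apparent dip = arctan|0.15905| = 9.0° (true dip is 23.5°, so apparent ≤ true as expected).

9.0°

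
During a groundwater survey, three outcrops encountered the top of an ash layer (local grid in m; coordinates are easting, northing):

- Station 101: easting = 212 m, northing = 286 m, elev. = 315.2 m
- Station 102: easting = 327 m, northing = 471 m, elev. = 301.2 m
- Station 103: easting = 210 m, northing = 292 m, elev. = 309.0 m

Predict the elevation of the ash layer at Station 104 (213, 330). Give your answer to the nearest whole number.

285 m

Two edge vectors: Station 101→Station 102 = (115, 185, -14), Station 101→Station 103 = (-2, 6, -6.2).
Normal n = (Station 101→Station 102) × (Station 101→Station 103) = (-1063, 741, 1060).
So ∂z/∂easting = −n_x/n_z = 1.00283 and ∂z/∂northing = −n_y/n_z = −0.69906.
Intercept c from Station 101: 315.2 − 212.60 + 199.93 = 302.53.
At (213, 330): z = 213.6 − 230.7 + 302.53 = 285.4 m.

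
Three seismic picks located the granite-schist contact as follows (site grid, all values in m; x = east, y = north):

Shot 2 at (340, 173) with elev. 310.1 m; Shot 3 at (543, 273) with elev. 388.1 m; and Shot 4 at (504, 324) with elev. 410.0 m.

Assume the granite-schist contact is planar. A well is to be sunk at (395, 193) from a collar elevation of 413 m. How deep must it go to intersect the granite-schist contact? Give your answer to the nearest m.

85 m

Two edge vectors: Shot 2→Shot 3 = (203, 100, 78), Shot 2→Shot 4 = (164, 151, 99.9).
Normal n = (Shot 2→Shot 3) × (Shot 2→Shot 4) = (-1788, -7487.7, 14253).
So ∂z/∂x = −n_x/n_z = 0.12545 and ∂z/∂y = −n_y/n_z = 0.52534.
Intercept c from Shot 2: 310.1 − 42.65 − 90.88 = 176.56.
At (395, 193): z_contact = 49.6 + 101.4 + 176.56 = 327.5 m.
Depth below ground = 413 − 327.5 = 85 m.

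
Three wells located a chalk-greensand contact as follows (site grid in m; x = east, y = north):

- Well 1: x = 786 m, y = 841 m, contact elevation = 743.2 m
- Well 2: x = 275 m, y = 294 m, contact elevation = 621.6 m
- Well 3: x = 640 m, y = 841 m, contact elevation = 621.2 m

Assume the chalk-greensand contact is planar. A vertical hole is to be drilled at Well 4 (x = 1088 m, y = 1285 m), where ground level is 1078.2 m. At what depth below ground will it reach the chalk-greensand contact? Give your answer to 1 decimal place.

330.5 m

Let the plane be z = a·x + b·y + c.
Well 2−Well 1: −511a − 547b = −121.6;  Well 3−Well 1: −146a + 0b = −122.
Solving gives a = 0.835616, b = −0.558318.
Then c = 743.2 − a·786 − b·841 = 555.95.
At (1088, 1285): z_contact = 909.15 − 717.44 + 555.95 = 747.66 m.
Depth below ground = 1078.2 − 747.66 = 330.5 m.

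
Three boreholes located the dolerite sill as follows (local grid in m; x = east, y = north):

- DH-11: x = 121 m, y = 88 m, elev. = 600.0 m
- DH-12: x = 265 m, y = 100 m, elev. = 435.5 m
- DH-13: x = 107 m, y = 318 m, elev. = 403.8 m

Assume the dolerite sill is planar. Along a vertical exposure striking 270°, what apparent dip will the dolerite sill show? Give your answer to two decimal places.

46.83°

Let the plane be z = a·x + b·y + c.
DH-12−DH-11: 144a + 12b = −164.5;  DH-13−DH-11: −14a + 230b = −196.2.
Solving gives a = −1.06587, b = −0.91792.
Unit vector along 270° is (sin 270°, cos 270°) = (-1.0000, -0.0000).
Slope in that direction = a·(-1.0000) + b·(-0.0000) = 1.06587.
Apparent dip = arctan|1.06587| = 46.83° (true dip is 54.6°, so apparent ≤ true as expected).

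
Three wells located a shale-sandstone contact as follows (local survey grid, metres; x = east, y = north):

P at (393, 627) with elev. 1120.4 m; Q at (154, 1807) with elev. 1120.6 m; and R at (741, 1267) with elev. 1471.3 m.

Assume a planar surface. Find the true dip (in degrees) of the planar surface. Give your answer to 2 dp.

36.85°

Two edge vectors: P→Q = (-239, 1180, 0.2), P→R = (348, 640, 350.9).
Normal n = (P→Q) × (P→R) = (413934, 83934.7, -563600).
So ∂z/∂x = −n_x/n_z = 0.73445 and ∂z/∂y = −n_y/n_z = 0.14893.
Gradient magnitude |∇z| = √(a² + b²) = √(0.53941 + 0.02218) = 0.74939.
True dip = arctan(0.74939) = 36.85°, dipping toward WSW (azimuth ≈ 259°).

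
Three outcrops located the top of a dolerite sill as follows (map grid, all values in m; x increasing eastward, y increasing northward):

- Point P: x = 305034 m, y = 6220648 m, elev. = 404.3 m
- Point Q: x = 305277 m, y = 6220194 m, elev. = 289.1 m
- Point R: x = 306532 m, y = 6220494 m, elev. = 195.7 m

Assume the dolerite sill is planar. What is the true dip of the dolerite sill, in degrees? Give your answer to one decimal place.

Two edge vectors: Point P→Point Q = (243, -454, -115.2), Point P→Point R = (1498, -154, -208.6).
Normal n = (Point P→Point Q) × (Point P→Point R) = (76963.6, -121879.8, 642670).
So ∂z/∂x = −n_x/n_z = −0.11976 and ∂z/∂y = −n_y/n_z = 0.18965.
Gradient magnitude |∇z| = √(a² + b²) = √(0.01434 + 0.03597) = 0.22429.
True dip = arctan(0.22429) = 12.6°, dipping toward SSE (azimuth ≈ 148°).

12.6°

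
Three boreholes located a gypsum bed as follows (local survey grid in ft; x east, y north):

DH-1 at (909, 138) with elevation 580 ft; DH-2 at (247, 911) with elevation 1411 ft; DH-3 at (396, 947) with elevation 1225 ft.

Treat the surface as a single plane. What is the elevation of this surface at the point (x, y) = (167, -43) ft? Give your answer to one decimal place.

1506.2 ft

Two edge vectors: DH-1→DH-2 = (-662, 773, 831), DH-1→DH-3 = (-513, 809, 645).
Normal n = (DH-1→DH-2) × (DH-1→DH-3) = (-173694, 687, -139009).
So ∂z/∂x = −n_x/n_z = −1.24952 and ∂z/∂y = −n_y/n_z = 0.00494.
Intercept c from DH-1: 580 + 1135.81 − 0.68 = 1715.13.
At (167, -43): z = −208.7 − 0.2 + 1715.13 = 1506.2 ft.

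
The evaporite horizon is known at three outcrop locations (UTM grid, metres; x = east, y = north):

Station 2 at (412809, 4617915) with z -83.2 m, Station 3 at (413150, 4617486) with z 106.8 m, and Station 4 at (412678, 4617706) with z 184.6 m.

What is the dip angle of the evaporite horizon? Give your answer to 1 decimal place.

47.4°

Two edge vectors: Station 2→Station 3 = (341, -429, 190), Station 2→Station 4 = (-131, -209, 267.8).
Normal n = (Station 2→Station 3) × (Station 2→Station 4) = (-75176.2, -116209.8, -127468).
So ∂z/∂x = −n_x/n_z = −0.58977 and ∂z/∂y = −n_y/n_z = −0.91168.
Gradient magnitude |∇z| = √(a² + b²) = √(0.34782 + 0.83116) = 1.08581.
True dip = arctan(1.08581) = 47.4°, dipping toward NNE (azimuth ≈ 033°).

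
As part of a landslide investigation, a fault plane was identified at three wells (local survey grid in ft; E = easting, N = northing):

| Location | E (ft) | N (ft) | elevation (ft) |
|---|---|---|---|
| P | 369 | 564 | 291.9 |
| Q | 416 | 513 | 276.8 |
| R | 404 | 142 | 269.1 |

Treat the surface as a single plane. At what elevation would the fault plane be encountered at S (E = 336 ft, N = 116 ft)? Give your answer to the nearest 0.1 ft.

Two edge vectors: P→Q = (47, -51, -15.1), P→R = (35, -422, -22.8).
Normal n = (P→Q) × (P→R) = (-5209.4, 543.1, -18049).
So ∂z/∂E = −n_x/n_z = −0.28863 and ∂z/∂N = −n_y/n_z = 0.03009.
Intercept c from P: 291.9 + 106.50 − 16.97 = 381.43.
At (336, 116): z = −97.0 + 3.5 + 381.43 = 287.9 ft.

287.9 ft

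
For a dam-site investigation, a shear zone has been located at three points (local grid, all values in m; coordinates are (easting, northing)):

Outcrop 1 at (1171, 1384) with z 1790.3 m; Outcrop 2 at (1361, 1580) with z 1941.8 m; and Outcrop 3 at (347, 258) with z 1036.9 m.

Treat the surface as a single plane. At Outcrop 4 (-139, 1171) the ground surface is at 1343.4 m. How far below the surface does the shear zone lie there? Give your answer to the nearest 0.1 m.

200.1 m

Let the plane be z = a·E + b·N + c.
Outcrop 2−Outcrop 1: 190a + 196b = 151.5;  Outcrop 3−Outcrop 1: −824a − 1126b = −753.4.
Solving gives a = 0.437154, b = 0.349188.
Then c = 1790.3 − a·1171 − b·1384 = 795.12.
At (-139, 1171): z_contact = −60.76 + 408.90 + 795.12 = 1143.25 m.
Depth below ground = 1343.4 − 1143.25 = 200.1 m.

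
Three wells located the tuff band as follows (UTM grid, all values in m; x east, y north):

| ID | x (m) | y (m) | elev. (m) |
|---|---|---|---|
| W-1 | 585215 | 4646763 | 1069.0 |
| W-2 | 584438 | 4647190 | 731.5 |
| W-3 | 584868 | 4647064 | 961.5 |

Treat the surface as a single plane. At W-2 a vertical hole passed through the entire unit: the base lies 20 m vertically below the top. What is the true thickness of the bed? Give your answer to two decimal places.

15.93 m

Let the plane be z = a·x + b·y + c.
W-2−W-1: −777a + 427b = −337.5;  W-3−W-1: −347a + 301b = −107.5.
Solving gives a = 0.64971, b = 0.39185.
|∇z| = √(a²+b²) = 0.75873, so dip δ = arctan(0.75873) = 37.19°.
True thickness = vertical thickness × cos δ = 20 × cos 37.19° = 15.93 m.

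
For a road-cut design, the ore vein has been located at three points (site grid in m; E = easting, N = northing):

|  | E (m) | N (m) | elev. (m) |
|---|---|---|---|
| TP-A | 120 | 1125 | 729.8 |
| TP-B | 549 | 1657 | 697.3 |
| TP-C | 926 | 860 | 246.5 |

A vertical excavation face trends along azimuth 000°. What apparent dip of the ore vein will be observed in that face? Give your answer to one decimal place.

18.5°

Two edge vectors: TP-A→TP-B = (429, 532, -32.5), TP-A→TP-C = (806, -265, -483.3).
Normal n = (TP-A→TP-B) × (TP-A→TP-C) = (-265728.1, 181140.7, -542477).
So ∂z/∂E = −n_x/n_z = −0.48984 and ∂z/∂N = −n_y/n_z = 0.33391.
Unit vector along 000° is (sin 0°, cos 0°) = (0.0000, 1.0000).
Slope in that direction = a·(0.0000) + b·(1.0000) = 0.33391.
Apparent dip = arctan|0.33391| = 18.5° (true dip is 30.7°, so apparent ≤ true as expected).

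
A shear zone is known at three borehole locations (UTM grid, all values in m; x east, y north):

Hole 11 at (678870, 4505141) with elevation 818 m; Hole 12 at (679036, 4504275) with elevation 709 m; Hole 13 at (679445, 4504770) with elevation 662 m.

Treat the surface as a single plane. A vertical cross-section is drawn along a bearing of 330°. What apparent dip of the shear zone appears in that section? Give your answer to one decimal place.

Two edge vectors: Hole 11→Hole 12 = (166, -866, -109), Hole 11→Hole 13 = (575, -371, -156).
Normal n = (Hole 11→Hole 12) × (Hole 11→Hole 13) = (94657, -36779, 436364).
So ∂z/∂x = −n_x/n_z = −0.21692 and ∂z/∂y = −n_y/n_z = 0.08429.
Unit vector along 330° is (sin 330°, cos 330°) = (-0.5000, 0.8660).
Slope in that direction = a·(-0.5000) + b·(0.8660) = 0.18145.
Apparent dip = arctan|0.18145| = 10.3° (true dip is 13.1°, so apparent ≤ true as expected).

10.3°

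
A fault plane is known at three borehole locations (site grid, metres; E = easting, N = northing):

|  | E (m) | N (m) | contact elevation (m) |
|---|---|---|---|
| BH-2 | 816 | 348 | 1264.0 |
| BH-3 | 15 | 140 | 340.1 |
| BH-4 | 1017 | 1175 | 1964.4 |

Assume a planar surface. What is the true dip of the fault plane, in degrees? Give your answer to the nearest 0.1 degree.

49.4°

Two edge vectors: BH-2→BH-3 = (-801, -208, -923.9), BH-2→BH-4 = (201, 827, 700.4).
Normal n = (BH-2→BH-3) × (BH-2→BH-4) = (618382.1, 375316.5, -620619).
So ∂z/∂E = −n_x/n_z = 0.99640 and ∂z/∂N = −n_y/n_z = 0.60475.
Gradient magnitude |∇z| = √(a² + b²) = √(0.99280 + 0.36572) = 1.16556.
True dip = arctan(1.16556) = 49.4°, dipping toward WSW (azimuth ≈ 239°).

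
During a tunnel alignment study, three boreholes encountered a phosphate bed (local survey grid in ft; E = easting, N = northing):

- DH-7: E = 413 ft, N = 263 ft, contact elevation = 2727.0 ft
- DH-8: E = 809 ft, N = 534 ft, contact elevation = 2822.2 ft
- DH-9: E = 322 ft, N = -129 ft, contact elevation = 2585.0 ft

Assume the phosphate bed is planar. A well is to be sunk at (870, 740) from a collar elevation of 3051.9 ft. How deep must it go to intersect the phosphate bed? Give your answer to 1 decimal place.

155.2 ft

Two edge vectors: DH-7→DH-8 = (396, 271, 95.2), DH-7→DH-9 = (-91, -392, -142).
Normal n = (DH-7→DH-8) × (DH-7→DH-9) = (-1163.6, 47568.8, -130571).
So ∂z/∂E = −n_x/n_z = −0.00891 and ∂z/∂N = −n_y/n_z = 0.36431.
Intercept c from DH-7: 2727 + 3.68 − 95.81 = 2634.87.
At (870, 740): z_contact = −7.75 + 269.59 + 2634.87 = 2896.71 ft.
Depth below ground = 3051.9 − 2896.71 = 155.2 ft.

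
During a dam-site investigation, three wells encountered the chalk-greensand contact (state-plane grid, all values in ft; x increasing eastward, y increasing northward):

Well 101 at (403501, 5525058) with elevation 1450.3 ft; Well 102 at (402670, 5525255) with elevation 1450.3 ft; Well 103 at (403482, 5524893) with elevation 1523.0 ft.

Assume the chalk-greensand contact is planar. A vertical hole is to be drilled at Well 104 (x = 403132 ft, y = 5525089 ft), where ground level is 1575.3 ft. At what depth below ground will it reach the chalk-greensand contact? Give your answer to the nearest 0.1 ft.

100.8 ft

Two edge vectors: Well 101→Well 102 = (-831, 197, 0), Well 101→Well 103 = (-19, -165, 72.7).
Normal n = (Well 101→Well 102) × (Well 101→Well 103) = (14321.9, 60413.7, 140858).
So ∂z/∂x = −n_x/n_z = −0.101676156 and ∂z/∂y = −n_y/n_z = −0.428897897.
Intercept c from Well 101: 1450.3 + 41026.43 + 2369685.76 = 2412162.49.
At (403132, 5525089): z_contact = −40988.91 − 2369699.05 + 2412162.49 = 1474.52 ft.
Depth below ground = 1575.3 − 1474.52 = 100.8 ft.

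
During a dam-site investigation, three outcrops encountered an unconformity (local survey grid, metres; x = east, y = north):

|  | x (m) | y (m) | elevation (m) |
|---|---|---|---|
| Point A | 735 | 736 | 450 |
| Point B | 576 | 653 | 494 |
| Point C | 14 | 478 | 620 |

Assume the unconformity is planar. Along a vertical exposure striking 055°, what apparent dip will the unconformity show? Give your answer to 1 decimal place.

Two edge vectors: Point A→Point B = (-159, -83, 44), Point A→Point C = (-721, -258, 170).
Normal n = (Point A→Point B) × (Point A→Point C) = (-2758, -4694, -18821).
So ∂z/∂x = −n_x/n_z = −0.14654 and ∂z/∂y = −n_y/n_z = −0.24940.
Unit vector along 055° is (sin 55°, cos 55°) = (0.8192, 0.5736).
Slope in that direction = a·(0.8192) + b·(0.5736) = −0.26309.
Apparent dip = arctan|0.26309| = 14.7° (true dip is 16.1°, so apparent ≤ true as expected).

14.7°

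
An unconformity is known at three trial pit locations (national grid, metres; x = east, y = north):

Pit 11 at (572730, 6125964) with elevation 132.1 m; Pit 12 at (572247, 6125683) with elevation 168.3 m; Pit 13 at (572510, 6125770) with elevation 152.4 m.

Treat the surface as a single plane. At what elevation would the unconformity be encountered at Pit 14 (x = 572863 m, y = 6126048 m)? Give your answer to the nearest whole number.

Two edge vectors: Pit 11→Pit 12 = (-483, -281, 36.2), Pit 11→Pit 13 = (-220, -194, 20.3).
Normal n = (Pit 11→Pit 12) × (Pit 11→Pit 13) = (1318.5, 1840.9, 31882).
So ∂z/∂x = −n_x/n_z = −0.04135562 and ∂z/∂y = −n_y/n_z = −0.05774105.
Intercept c from Pit 11: 132.1 + 23685.61 + 353719.56 = 377537.27.
At (572863, 6126048): z = −23691.1 − 353724.4 + 377537.27 = 121.7 m.

122 m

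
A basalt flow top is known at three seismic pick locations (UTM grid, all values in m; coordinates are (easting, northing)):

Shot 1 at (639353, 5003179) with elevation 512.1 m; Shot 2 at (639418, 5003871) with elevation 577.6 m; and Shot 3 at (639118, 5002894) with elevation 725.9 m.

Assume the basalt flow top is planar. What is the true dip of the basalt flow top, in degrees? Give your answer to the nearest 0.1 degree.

49.6°

Let the plane be z = a·E + b·N + c.
Shot 2−Shot 1: 65a + 692b = 65.5;  Shot 3−Shot 1: −235a − 285b = 213.8.
Solving gives a = −1.15630, b = 0.20327.
Gradient magnitude |∇z| = √(a² + b²) = √(1.33703 + 0.04132) = 1.17403.
True dip = arctan(1.17403) = 49.6°, dipping toward E (azimuth ≈ 100°).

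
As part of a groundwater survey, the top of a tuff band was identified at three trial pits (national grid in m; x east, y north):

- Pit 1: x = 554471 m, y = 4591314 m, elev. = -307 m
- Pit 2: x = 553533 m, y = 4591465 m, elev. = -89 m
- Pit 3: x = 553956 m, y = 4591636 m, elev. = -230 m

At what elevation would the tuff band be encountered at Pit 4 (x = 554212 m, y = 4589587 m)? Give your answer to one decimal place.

Two edge vectors: Pit 1→Pit 2 = (-938, 151, 218), Pit 1→Pit 3 = (-515, 322, 77).
Normal n = (Pit 1→Pit 2) × (Pit 1→Pit 3) = (-58569, -40044, -224271).
So ∂z/∂x = −n_x/n_z = −0.261152802 and ∂z/∂y = −n_y/n_z = −0.178551841.
Intercept c from Pit 1: -307 + 144801.66 + 819787.57 = 964282.22.
At (554212, 4589587): z = −144734.0 − 819479.2 + 964282.22 = 69.0 m.

69.0 m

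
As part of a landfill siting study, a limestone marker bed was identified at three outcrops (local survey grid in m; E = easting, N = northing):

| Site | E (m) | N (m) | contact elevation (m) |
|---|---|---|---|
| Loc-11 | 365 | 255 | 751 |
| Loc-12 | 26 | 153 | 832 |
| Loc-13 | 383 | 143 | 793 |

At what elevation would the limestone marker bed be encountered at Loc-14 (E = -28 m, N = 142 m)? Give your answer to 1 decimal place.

842.8 m

Two edge vectors: Loc-11→Loc-12 = (-339, -102, 81), Loc-11→Loc-13 = (18, -112, 42).
Normal n = (Loc-11→Loc-12) × (Loc-11→Loc-13) = (4788, 15696, 39804).
So ∂z/∂E = −n_x/n_z = −0.12029 and ∂z/∂N = −n_y/n_z = −0.39433.
Intercept c from Loc-11: 751 + 43.91 + 100.55 = 895.46.
At (-28, 142): z = 3.4 − 56.0 + 895.46 = 842.8 m.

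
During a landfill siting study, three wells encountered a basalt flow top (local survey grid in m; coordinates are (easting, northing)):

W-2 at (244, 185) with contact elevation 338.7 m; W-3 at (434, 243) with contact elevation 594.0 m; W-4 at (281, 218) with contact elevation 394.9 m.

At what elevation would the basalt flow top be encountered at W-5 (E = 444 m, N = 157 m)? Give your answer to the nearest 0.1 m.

580.8 m

Let the plane be z = a·E + b·N + c.
W-3−W-2: 190a + 58b = 255.3;  W-4−W-2: 37a + 33b = 56.2.
Solving gives a = 1.25250, b = 0.29871.
Then c = 338.7 − a·244 − b·185 = −22.17.
At (444, 157): z = 556.1 + 46.9 − 22.17 = 580.8 m.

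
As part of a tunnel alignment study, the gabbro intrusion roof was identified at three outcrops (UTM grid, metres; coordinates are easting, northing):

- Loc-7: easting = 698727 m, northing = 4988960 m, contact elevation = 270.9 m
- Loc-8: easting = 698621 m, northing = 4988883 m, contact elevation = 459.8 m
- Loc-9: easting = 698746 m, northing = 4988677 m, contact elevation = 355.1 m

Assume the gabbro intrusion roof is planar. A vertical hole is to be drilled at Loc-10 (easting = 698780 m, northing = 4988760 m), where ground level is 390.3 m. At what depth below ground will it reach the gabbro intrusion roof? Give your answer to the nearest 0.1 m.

119.0 m

Let the plane be z = a·easting + b·northing + c.
Loc-8−Loc-7: −106a − 77b = 188.9;  Loc-9−Loc-7: 19a − 283b = 84.2.
Solving gives a = −1.493128000, b = −0.397771845.
Then c = 270.9 − a·698727 − b·4988960 = 3028027.57.
At (698780, 4988760): z_contact = −1043367.98 − 1984388.27 + 3028027.57 = 271.32 m.
Depth below ground = 390.3 − 271.32 = 119.0 m.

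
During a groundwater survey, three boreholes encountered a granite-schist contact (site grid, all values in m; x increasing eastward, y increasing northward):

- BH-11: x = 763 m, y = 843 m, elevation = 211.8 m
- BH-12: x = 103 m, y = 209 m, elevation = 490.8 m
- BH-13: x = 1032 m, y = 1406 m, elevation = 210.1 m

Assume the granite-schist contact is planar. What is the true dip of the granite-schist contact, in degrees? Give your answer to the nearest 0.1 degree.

40.7°

Let the plane be z = a·x + b·y + c.
BH-12−BH-11: −660a − 634b = 279;  BH-13−BH-11: 269a + 563b = −1.7.
Solving gives a = −0.77598, b = 0.36774.
Gradient magnitude |∇z| = √(a² + b²) = √(0.60215 + 0.13524) = 0.85871.
True dip = arctan(0.85871) = 40.7°, dipping toward ESE (azimuth ≈ 115°).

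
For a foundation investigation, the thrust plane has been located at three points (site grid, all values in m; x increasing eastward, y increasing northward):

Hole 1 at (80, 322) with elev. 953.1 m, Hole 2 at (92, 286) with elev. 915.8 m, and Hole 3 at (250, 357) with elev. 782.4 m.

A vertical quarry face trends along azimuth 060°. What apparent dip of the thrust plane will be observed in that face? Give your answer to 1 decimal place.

Two edge vectors: Hole 1→Hole 2 = (12, -36, -37.3), Hole 1→Hole 3 = (170, 35, -170.7).
Normal n = (Hole 1→Hole 2) × (Hole 1→Hole 3) = (7450.7, -4292.6, 6540).
So ∂z/∂x = −n_x/n_z = −1.13925 and ∂z/∂y = −n_y/n_z = 0.65636.
Unit vector along 060° is (sin 60°, cos 60°) = (0.8660, 0.5000).
Slope in that direction = a·(0.8660) + b·(0.5000) = −0.65844.
Apparent dip = arctan|0.65844| = 33.4° (true dip is 52.7°, so apparent ≤ true as expected).

33.4°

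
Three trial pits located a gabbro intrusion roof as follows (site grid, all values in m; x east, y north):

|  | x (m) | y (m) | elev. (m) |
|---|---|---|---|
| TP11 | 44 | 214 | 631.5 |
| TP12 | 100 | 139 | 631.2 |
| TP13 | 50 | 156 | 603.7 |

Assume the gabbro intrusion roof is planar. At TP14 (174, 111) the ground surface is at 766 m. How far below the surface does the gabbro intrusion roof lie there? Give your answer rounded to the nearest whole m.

Let the plane be z = a·x + b·y + c.
TP12−TP11: 56a − 75b = −0.3;  TP13−TP11: 6a − 58b = −27.8.
Solving gives a = 0.73896, b = 0.55575.
Then c = 631.5 − a·44 − b·214 = 480.05.
At (174, 111): z_contact = 128.6 + 61.7 + 480.05 = 670.3 m.
Depth below ground = 766 − 670.3 = 96 m.

96 m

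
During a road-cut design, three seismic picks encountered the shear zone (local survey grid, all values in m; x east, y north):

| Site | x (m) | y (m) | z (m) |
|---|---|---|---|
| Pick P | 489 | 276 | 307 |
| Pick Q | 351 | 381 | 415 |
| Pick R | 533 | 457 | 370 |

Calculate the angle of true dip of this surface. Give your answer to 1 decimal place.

32.2°

Let the plane be z = a·x + b·y + c.
Pick Q−Pick P: −138a + 105b = 108;  Pick R−Pick P: 44a + 181b = 63.
Solving gives a = −0.43696, b = 0.45429.
Gradient magnitude |∇z| = √(a² + b²) = √(0.19093 + 0.20638) = 0.63032.
True dip = arctan(0.63032) = 32.2°, dipping toward SE (azimuth ≈ 136°).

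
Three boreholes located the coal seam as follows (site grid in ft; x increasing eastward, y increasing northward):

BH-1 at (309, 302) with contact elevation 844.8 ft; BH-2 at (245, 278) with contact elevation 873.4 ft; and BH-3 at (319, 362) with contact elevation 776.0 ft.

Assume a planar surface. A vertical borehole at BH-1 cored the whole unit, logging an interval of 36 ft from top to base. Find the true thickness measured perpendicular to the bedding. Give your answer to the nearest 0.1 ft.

23.7 ft

Two edge vectors: BH-1→BH-2 = (-64, -24, 28.6), BH-1→BH-3 = (10, 60, -68.8).
Normal n = (BH-1→BH-2) × (BH-1→BH-3) = (-64.8, -4117.2, -3600).
So ∂z/∂x = −n_x/n_z = −0.01800 and ∂z/∂y = −n_y/n_z = −1.14367.
|∇z| = √(a²+b²) = 1.14381, so dip δ = arctan(1.14381) = 48.84°.
True thickness = vertical thickness × cos δ = 36 × cos 48.84° = 23.7 ft.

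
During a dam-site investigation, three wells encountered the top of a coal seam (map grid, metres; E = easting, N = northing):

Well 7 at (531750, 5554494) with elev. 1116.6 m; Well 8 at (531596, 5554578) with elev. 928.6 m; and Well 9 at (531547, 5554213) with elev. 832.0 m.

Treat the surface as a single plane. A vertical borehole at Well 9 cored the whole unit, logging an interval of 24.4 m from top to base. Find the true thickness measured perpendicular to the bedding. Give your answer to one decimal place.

Let the plane be z = a·E + b·N + c.
Well 8−Well 7: −154a + 84b = −188;  Well 9−Well 7: −203a − 281b = −284.6.
Solving gives a = 1.27200, b = 0.09390.
|∇z| = √(a²+b²) = 1.27546, so dip δ = arctan(1.27546) = 51.90°.
True thickness = vertical thickness × cos δ = 24.4 × cos 51.90° = 15.1 m.

15.1 m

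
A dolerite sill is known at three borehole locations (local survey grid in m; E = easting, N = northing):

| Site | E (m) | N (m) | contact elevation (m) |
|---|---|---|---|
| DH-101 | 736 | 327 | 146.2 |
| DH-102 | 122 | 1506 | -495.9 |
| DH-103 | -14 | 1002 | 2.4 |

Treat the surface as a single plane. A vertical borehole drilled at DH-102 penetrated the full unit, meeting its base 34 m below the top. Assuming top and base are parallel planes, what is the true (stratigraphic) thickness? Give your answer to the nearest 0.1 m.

Let the plane be z = a·E + b·N + c.
DH-102−DH-101: −614a + 1179b = −642.1;  DH-103−DH-101: −750a + 675b = −143.8.
Solving gives a = −0.56168, b = −0.83713.
|∇z| = √(a²+b²) = 1.00810, so dip δ = arctan(1.00810) = 45.23°.
True thickness = vertical thickness × cos δ = 34 × cos 45.23° = 23.9 m.

23.9 m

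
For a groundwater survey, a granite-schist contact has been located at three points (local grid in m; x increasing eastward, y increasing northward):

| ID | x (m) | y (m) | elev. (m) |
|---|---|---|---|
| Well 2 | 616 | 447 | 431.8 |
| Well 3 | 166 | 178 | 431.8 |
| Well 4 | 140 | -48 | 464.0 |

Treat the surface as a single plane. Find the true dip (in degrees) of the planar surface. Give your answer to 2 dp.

10.11°

Two edge vectors: Well 2→Well 3 = (-450, -269, 0), Well 2→Well 4 = (-476, -495, 32.2).
Normal n = (Well 2→Well 3) × (Well 2→Well 4) = (-8661.8, 14490, 94706).
So ∂z/∂x = −n_x/n_z = 0.09146 and ∂z/∂y = −n_y/n_z = −0.15300.
Gradient magnitude |∇z| = √(a² + b²) = √(0.00836 + 0.02341) = 0.17825.
True dip = arctan(0.17825) = 10.11°, dipping toward NNW (azimuth ≈ 329°).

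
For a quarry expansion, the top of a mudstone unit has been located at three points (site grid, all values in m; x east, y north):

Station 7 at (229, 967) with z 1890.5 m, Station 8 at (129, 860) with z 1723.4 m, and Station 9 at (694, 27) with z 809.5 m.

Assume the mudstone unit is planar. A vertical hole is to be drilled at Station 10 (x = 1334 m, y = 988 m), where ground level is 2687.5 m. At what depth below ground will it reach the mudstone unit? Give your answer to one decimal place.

451.6 m

Let the plane be z = a·x + b·y + c.
Station 8−Station 7: −100a − 107b = −167.1;  Station 9−Station 7: 465a − 940b = −1081.
Solving gives a = 0.288039, b = 1.292487.
Then c = 1890.5 − a·229 − b·967 = 574.70.
At (1334, 988): z_contact = 384.24 + 1276.98 + 574.70 = 2235.92 m.
Depth below ground = 2687.5 − 2235.92 = 451.6 m.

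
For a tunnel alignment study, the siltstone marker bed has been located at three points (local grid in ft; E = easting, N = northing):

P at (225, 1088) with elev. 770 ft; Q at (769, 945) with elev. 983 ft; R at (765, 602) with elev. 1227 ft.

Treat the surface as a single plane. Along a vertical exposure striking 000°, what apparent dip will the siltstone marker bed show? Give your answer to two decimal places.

Let the plane be z = a·E + b·N + c.
Q−P: 544a − 143b = 213;  R−P: 540a − 486b = 457.
Solving gives a = 0.20392, b = −0.71375.
Unit vector along 000° is (sin 0°, cos 0°) = (0.0000, 1.0000).
Slope in that direction = a·(0.0000) + b·(1.0000) = −0.71375.
Apparent dip = arctan|0.71375| = 35.52° (true dip is 36.6°, so apparent ≤ true as expected).

35.52°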